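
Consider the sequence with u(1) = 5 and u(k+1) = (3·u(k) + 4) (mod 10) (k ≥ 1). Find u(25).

5

u(1) = 5,  u(2) = 9,  u(3) = 1,  u(4) = 7,  u(5) = 5.
The sequence repeats with period 4.
(25 - 1) mod 4 = 0, so u(25) = u(1) = 5.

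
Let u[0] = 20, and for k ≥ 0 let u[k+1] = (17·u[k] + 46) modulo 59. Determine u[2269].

Listing terms: u[0] = 20,  u[1] = 32,  u[2] = 0,  u[3] = 46,  u[4] = 2,  u[5] = 21,  u[6] = 49,  u[7] = 53,  u[8] = 3,  u[9] = 38,  u[10] = 43,  u[11] = 10,  u[12] = 39,  u[13] = 1,  u[14] = 4,  u[15] = 55,  u[16] = 37,  u[17] = 26,  u[18] = 16,  u[19] = 23,  u[20] = 24,  u[21] = 41,  u[22] = 35,  u[23] = 51,  u[24] = 28,  u[25] = 50,  u[26] = 11,  u[27] = 56,  u[28] = 54,  u[29] = 20.
Since u[29] = u[0] = 20, the sequence is periodic with period 29.
So u[2269] = u[0 + ((2269-0) mod 29)] = u[7] = 53.

53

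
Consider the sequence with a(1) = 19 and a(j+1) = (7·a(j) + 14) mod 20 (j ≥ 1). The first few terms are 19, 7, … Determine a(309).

19

Computing terms: a(1) = 19, a(2) = 7, a(3) = 3, a(4) = 15, a(5) = 19.
Since a(5) = a(1) = 19, the sequence is periodic with period 4.
(309 - 1) mod 4 = 0, so a(309) = a(1) = 19.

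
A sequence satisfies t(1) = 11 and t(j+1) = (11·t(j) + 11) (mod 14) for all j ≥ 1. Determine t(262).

4

Listing terms: t(1) = 11, t(2) = 6, t(3) = 7, t(4) = 4, t(5) = 13, t(6) = 0, t(7) = 11.
Since t(7) = t(1) = 11, the sequence is periodic with period 6.
So t(262) = t(1 + ((262-1) mod 6)) = t(4) = 4.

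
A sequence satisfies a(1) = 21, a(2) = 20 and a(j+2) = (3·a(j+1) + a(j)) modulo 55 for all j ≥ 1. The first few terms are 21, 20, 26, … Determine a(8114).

We have a(1) = 21,  a(2) = 20,  a(3) = 26,  a(4) = 43,  a(5) = 45,  a(6) = 13,  a(7) = 29,  a(8) = 45,  a(9) = 54,  a(10) = 42,  a(11) = 15,  a(12) = 32,  a(13) = 1,  a(14) = 35,  a(15) = 51,  a(16) = 23,  a(17) = 10,  a(18) = 53,  a(19) = 4,  a(20) = 10,  a(21) = 34,  a(22) = 2,  a(23) = 40,  a(24) = 12,  a(25) = 21,  a(26) = 20.
The sequence repeats with period 24.
(8114 - 1) mod 24 = 1, so a(8114) = a(2) = 20.

20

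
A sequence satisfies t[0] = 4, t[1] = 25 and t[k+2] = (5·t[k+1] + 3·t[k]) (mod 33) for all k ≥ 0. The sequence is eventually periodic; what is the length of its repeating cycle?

10

We have t[0] = 4; t[1] = 25; t[2] = 5; t[3] = 1; t[4] = 20; t[5] = 4; t[6] = 14; t[7] = 16; t[8] = 23; t[9] = 31; t[10] = 26; t[11] = 25; t[12] = 5.
Since (t[11], t[12]) = (t[1], t[2]) = (25, 5) (two consecutive terms determine the rest), the sequence is eventually periodic: after a pre-period of length 1 it cycles with period 10.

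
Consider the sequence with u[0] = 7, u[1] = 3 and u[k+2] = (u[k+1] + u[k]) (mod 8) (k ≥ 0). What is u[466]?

u[0] = 7, u[1] = 3, u[2] = 2, u[3] = 5, u[4] = 7, u[5] = 4, u[6] = 3, u[7] = 7, u[8] = 2, u[9] = 1, u[10] = 3, u[11] = 4, u[12] = 7, u[13] = 3.
Since (u[12], u[13]) = (u[0], u[1]) = (7, 3) (two consecutive terms determine the rest), the sequence is periodic with period 12.
(466 - 0) mod 12 = 10, so u[466] = u[10] = 3.

3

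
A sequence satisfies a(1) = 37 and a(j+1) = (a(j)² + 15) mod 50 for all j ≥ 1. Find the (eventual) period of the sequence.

4

a(1) = 37, a(2) = 34, a(3) = 21, a(4) = 6, a(5) = 1, a(6) = 16, a(7) = 21.
Since a(7) = a(3) = 21, the sequence is eventually periodic: after a pre-period of length 2 it cycles with period 4.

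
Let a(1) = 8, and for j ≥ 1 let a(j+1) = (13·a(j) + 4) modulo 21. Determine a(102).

10

Listing terms: a(1) = 8; a(2) = 3; a(3) = 1; a(4) = 17; a(5) = 15; a(6) = 10; a(7) = 8.
The sequence repeats with period 6.
(102 - 1) mod 6 = 5, so a(102) = a(6) = 10.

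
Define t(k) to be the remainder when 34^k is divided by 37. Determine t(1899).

We have t(1) = 34; t(2) = 9; t(3) = 10; t(4) = 7; t(5) = 16; t(6) = 26; t(7) = 33; t(8) = 12; t(9) = 1; t(10) = 34.
Since t(10) = t(1) = 34, the sequence is periodic with period 9.
(1899 - 1) mod 9 = 8, so t(1899) = t(9) = 1.

1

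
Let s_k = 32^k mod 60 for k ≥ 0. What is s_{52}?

Computing terms: s_0 = 1,  s_1 = 32,  s_2 = 4,  s_3 = 8,  s_4 = 16,  s_5 = 32.
Since s_5 = s_1 = 32, the sequence is eventually periodic: after a pre-period of length 1 it cycles with period 4.
For k ≥ 1, s_k depends only on (k - 1) mod 4. (52 - 1) mod 4 = 3, so s_{52} = s_4 = 16.

16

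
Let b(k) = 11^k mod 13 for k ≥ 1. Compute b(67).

2

Listing terms: b(1) = 11, b(2) = 4, b(3) = 5, b(4) = 3, b(5) = 7, b(6) = 12, b(7) = 2, b(8) = 9, b(9) = 8, b(10) = 10, b(11) = 6, b(12) = 1, b(13) = 11.
The sequence repeats with period 12.
(67 - 1) mod 12 = 6, so b(67) = b(7) = 2.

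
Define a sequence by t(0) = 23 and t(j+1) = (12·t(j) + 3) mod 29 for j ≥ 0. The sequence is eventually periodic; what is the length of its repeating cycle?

t(0) = 23; t(1) = 18; t(2) = 16; t(3) = 21; t(4) = 23.
Since t(4) = t(0) = 23, the sequence is periodic with period 4.

4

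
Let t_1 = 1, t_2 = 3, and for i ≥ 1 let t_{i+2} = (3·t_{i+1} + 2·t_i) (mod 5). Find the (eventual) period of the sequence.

24

We have t_1 = 1, t_2 = 3, t_3 = 1, t_4 = 4, t_5 = 4, t_6 = 0, t_7 = 3, t_8 = 4, t_9 = 3, t_{10} = 2, t_{11} = 2, t_{12} = 0, t_{13} = 4, t_{14} = 2, t_{15} = 4, t_{16} = 1, t_{17} = 1, t_{18} = 0, t_{19} = 2, t_{20} = 1, t_{21} = 2, t_{22} = 3, t_{23} = 3, t_{24} = 0, t_{25} = 1, t_{26} = 3.
The sequence repeats with period 24.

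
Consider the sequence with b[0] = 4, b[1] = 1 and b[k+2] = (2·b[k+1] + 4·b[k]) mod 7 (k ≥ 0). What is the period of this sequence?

48

We have b[0] = 4, b[1] = 1, b[2] = 4, b[3] = 5, b[4] = 5, b[5] = 2, b[6] = 3, b[7] = 0, b[8] = 5, b[9] = 3, b[10] = 5, b[11] = 1, b[12] = 1, b[13] = 6, b[14] = 2, b[15] = 0, b[16] = 1, b[17] = 2, b[18] = 1, b[19] = 3, b[20] = 3, b[21] = 4, b[22] = 6, b[23] = 0, b[24] = 3, b[25] = 6, b[26] = 3, b[27] = 2, b[28] = 2, b[29] = 5, b[30] = 4, b[31] = 0, b[32] = 2, b[33] = 4, b[34] = 2, b[35] = 6, b[36] = 6, b[37] = 1, b[38] = 5, b[39] = 0, b[40] = 6, b[41] = 5, b[42] = 6, b[43] = 4, b[44] = 4, b[45] = 3, b[46] = 1, b[47] = 0, b[48] = 4, b[49] = 1.
Since (b[48], b[49]) = (b[0], b[1]) = (4, 1) (two consecutive terms determine the rest), the sequence is periodic with period 48.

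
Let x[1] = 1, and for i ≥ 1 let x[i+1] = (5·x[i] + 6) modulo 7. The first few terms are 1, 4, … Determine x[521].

0

We have x[1] = 1,  x[2] = 4,  x[3] = 5,  x[4] = 3,  x[5] = 0,  x[6] = 6,  x[7] = 1.
Since x[7] = x[1] = 1, the sequence is periodic with period 6.
(521 - 1) mod 6 = 4, so x[521] = x[5] = 0.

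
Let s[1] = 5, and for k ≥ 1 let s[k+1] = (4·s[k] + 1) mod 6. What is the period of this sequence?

Listing terms: s[1] = 5, s[2] = 3, s[3] = 1, s[4] = 5.
The sequence repeats with period 3.

3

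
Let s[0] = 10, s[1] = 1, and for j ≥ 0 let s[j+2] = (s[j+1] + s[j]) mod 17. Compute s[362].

Computing terms: s[0] = 10,  s[1] = 1,  s[2] = 11,  s[3] = 12,  s[4] = 6,  s[5] = 1,  s[6] = 7,  s[7] = 8,  s[8] = 15,  s[9] = 6,  s[10] = 4,  s[11] = 10,  s[12] = 14,  s[13] = 7,  s[14] = 4,  s[15] = 11,  s[16] = 15,  s[17] = 9,  s[18] = 7,  s[19] = 16,  s[20] = 6,  s[21] = 5,  s[22] = 11,  s[23] = 16,  s[24] = 10,  s[25] = 9,  s[26] = 2,  s[27] = 11,  s[28] = 13,  s[29] = 7,  s[30] = 3,  s[31] = 10,  s[32] = 13,  s[33] = 6,  s[34] = 2,  s[35] = 8,  s[36] = 10,  s[37] = 1.
Since (s[36], s[37]) = (s[0], s[1]) = (10, 1) (two consecutive terms determine the rest), the sequence is periodic with period 36.
So s[362] = s[0 + ((362-0) mod 36)] = s[2] = 11.

11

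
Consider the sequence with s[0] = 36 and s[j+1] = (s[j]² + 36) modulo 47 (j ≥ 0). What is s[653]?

We have s[0] = 36,  s[1] = 16,  s[2] = 10,  s[3] = 42,  s[4] = 14,  s[5] = 44,  s[6] = 45,  s[7] = 40,  s[8] = 38,  s[9] = 23,  s[10] = 1,  s[11] = 37,  s[12] = 42.
Since s[12] = s[3] = 42, the sequence is eventually periodic: after a pre-period of length 3 it cycles with period 9.
For j ≥ 3, s[j] depends only on (j - 3) mod 9. (653 - 3) mod 9 = 2, so s[653] = s[5] = 44.

44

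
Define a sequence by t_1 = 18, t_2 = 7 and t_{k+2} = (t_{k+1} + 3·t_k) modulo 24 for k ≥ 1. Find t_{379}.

We have t_1 = 18,  t_2 = 7,  t_3 = 13,  t_4 = 10,  t_5 = 1,  t_6 = 7,  t_7 = 10,  t_8 = 7,  t_9 = 13.
Since (t_8, t_9) = (t_2, t_3) = (7, 13) (two consecutive terms determine the rest), the sequence is eventually periodic: after a pre-period of length 1 it cycles with period 6.
For k ≥ 2, t_k depends only on (k - 2) mod 6. (379 - 2) mod 6 = 5, so t_{379} = t_7 = 10.

10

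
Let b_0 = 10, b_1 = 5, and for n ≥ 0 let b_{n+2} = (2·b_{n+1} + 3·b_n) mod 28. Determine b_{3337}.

5

We have b_0 = 10; b_1 = 5; b_2 = 12; b_3 = 11; b_4 = 2; b_5 = 9; b_6 = 24; b_7 = 19; b_8 = 26; b_9 = 25; b_{10} = 16; b_{11} = 23; b_{12} = 10; b_{13} = 5.
The sequence repeats with period 12.
So b_{3337} = b_{0 + ((3337-0) mod 12)} = b_1 = 5.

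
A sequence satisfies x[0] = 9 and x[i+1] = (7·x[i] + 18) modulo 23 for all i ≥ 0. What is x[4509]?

We have x[0] = 9; x[1] = 12; x[2] = 10; x[3] = 19; x[4] = 13; x[5] = 17; x[6] = 22; x[7] = 11; x[8] = 3; x[9] = 16; x[10] = 15; x[11] = 8; x[12] = 5; x[13] = 7; x[14] = 21; x[15] = 4; x[16] = 0; x[17] = 18; x[18] = 6; x[19] = 14; x[20] = 1; x[21] = 2; x[22] = 9.
The sequence repeats with period 22.
So x[4509] = x[0 + ((4509-0) mod 22)] = x[21] = 2.

2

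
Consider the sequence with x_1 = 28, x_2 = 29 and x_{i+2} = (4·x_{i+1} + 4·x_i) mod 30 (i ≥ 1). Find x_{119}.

Computing terms: x_1 = 28, x_2 = 29, x_3 = 18, x_4 = 8, x_5 = 14, x_6 = 28, x_7 = 18, x_8 = 4, x_9 = 28, x_{10} = 8, x_{11} = 24, x_{12} = 8, x_{13} = 8, x_{14} = 4, x_{15} = 18, x_{16} = 28, x_{17} = 4, x_{18} = 8, x_{19} = 18, x_{20} = 14, x_{21} = 8, x_{22} = 28, x_{23} = 24, x_{24} = 28, x_{25} = 28, x_{26} = 14, x_{27} = 18, x_{28} = 8.
Since (x_{27}, x_{28}) = (x_3, x_4) = (18, 8) (two consecutive terms determine the rest), the sequence is eventually periodic: after a pre-period of length 2 it cycles with period 24.
For i ≥ 3, x_i depends only on (i - 3) mod 24. (119 - 3) mod 24 = 20, so x_{119} = x_{23} = 24.

24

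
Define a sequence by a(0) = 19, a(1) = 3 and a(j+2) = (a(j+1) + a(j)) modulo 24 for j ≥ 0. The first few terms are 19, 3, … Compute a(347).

Computing terms: a(0) = 19, a(1) = 3, a(2) = 22, a(3) = 1, a(4) = 23, a(5) = 0, a(6) = 23, a(7) = 23, a(8) = 22, a(9) = 21, a(10) = 19, a(11) = 16, a(12) = 11, a(13) = 3, a(14) = 14, a(15) = 17, a(16) = 7, a(17) = 0, a(18) = 7, a(19) = 7, a(20) = 14, a(21) = 21, a(22) = 11, a(23) = 8, a(24) = 19, a(25) = 3.
Since (a(24), a(25)) = (a(0), a(1)) = (19, 3) (two consecutive terms determine the rest), the sequence is periodic with period 24.
(347 - 0) mod 24 = 11, so a(347) = a(11) = 16.

16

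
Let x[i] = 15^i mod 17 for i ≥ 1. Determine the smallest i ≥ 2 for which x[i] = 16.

x[1] = 15,  x[2] = 4,  x[3] = 9,  x[4] = 16,  x[5] = 2,  x[6] = 13,  x[7] = 8,  x[8] = 1,  x[9] = 15.
Since x[9] = x[1] = 15, the sequence is periodic with period 8.
The value 16 first appears (with i ≥ 2) at x[4].

4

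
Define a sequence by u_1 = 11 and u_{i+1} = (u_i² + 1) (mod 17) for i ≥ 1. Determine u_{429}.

10

Computing terms: u_1 = 11; u_2 = 3; u_3 = 10; u_4 = 16; u_5 = 2; u_6 = 5; u_7 = 9; u_8 = 14; u_9 = 10.
Since u_9 = u_3 = 10, the sequence is eventually periodic: after a pre-period of length 2 it cycles with period 6.
For i ≥ 3, u_i depends only on (i - 3) mod 6. (429 - 3) mod 6 = 0, so u_{429} = u_3 = 10.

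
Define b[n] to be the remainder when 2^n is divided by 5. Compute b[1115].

3

Listing terms: b[1] = 2, b[2] = 4, b[3] = 3, b[4] = 1, b[5] = 2.
Since b[5] = b[1] = 2, the sequence is periodic with period 4.
(1115 - 1) mod 4 = 2, so b[1115] = b[3] = 3.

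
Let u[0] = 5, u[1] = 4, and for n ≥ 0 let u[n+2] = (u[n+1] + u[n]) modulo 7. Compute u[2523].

1

u[0] = 5; u[1] = 4; u[2] = 2; u[3] = 6; u[4] = 1; u[5] = 0; u[6] = 1; u[7] = 1; u[8] = 2; u[9] = 3; u[10] = 5; u[11] = 1; u[12] = 6; u[13] = 0; u[14] = 6; u[15] = 6; u[16] = 5; u[17] = 4.
Since (u[16], u[17]) = (u[0], u[1]) = (5, 4) (two consecutive terms determine the rest), the sequence is periodic with period 16.
So u[2523] = u[0 + ((2523-0) mod 16)] = u[11] = 1.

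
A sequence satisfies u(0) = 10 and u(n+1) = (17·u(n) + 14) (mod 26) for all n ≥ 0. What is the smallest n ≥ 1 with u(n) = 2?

1

u(0) = 10,  u(1) = 2,  u(2) = 22,  u(3) = 24,  u(4) = 6,  u(5) = 12,  u(6) = 10.
The sequence repeats with period 6.
The value 2 first appears (with n ≥ 1) at u(1).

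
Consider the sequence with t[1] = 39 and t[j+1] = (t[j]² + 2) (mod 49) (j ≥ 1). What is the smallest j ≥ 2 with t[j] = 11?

t[1] = 39,  t[2] = 4,  t[3] = 18,  t[4] = 32,  t[5] = 46,  t[6] = 11,  t[7] = 25,  t[8] = 39.
The sequence repeats with period 7.
The value 11 first appears (with j ≥ 2) at t[6].

6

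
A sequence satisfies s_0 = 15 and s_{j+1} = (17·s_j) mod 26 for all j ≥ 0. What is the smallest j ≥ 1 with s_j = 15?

We have s_0 = 15, s_1 = 21, s_2 = 19, s_3 = 11, s_4 = 5, s_5 = 7, s_6 = 15.
The sequence repeats with period 6.
The value 15 next appears (with j ≥ 1) at s_6.

6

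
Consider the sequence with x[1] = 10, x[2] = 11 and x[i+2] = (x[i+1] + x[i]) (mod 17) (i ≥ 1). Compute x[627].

0

Listing terms: x[1] = 10,  x[2] = 11,  x[3] = 4,  x[4] = 15,  x[5] = 2,  x[6] = 0,  x[7] = 2,  x[8] = 2,  x[9] = 4,  x[10] = 6,  x[11] = 10,  x[12] = 16,  x[13] = 9,  x[14] = 8,  x[15] = 0,  x[16] = 8,  x[17] = 8,  x[18] = 16,  x[19] = 7,  x[20] = 6,  x[21] = 13,  x[22] = 2,  x[23] = 15,  x[24] = 0,  x[25] = 15,  x[26] = 15,  x[27] = 13,  x[28] = 11,  x[29] = 7,  x[30] = 1,  x[31] = 8,  x[32] = 9,  x[33] = 0,  x[34] = 9,  x[35] = 9,  x[36] = 1,  x[37] = 10,  x[38] = 11.
The sequence repeats with period 36.
So x[627] = x[1 + ((627-1) mod 36)] = x[15] = 0.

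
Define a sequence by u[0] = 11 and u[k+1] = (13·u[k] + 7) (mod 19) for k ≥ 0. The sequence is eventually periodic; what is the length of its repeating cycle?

u[0] = 11; u[1] = 17; u[2] = 0; u[3] = 7; u[4] = 3; u[5] = 8; u[6] = 16; u[7] = 6; u[8] = 9; u[9] = 10; u[10] = 4; u[11] = 2; u[12] = 14; u[13] = 18; u[14] = 13; u[15] = 5; u[16] = 15; u[17] = 12; u[18] = 11.
Since u[18] = u[0] = 11, the sequence is periodic with period 18.

18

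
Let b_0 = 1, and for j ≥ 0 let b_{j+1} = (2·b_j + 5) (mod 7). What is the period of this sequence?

Listing terms: b_0 = 1,  b_1 = 0,  b_2 = 5,  b_3 = 1.
Since b_3 = b_0 = 1, the sequence is periodic with period 3.

3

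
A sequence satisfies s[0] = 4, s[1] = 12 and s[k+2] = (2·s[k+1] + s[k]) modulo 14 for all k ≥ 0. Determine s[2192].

Computing terms: s[0] = 4,  s[1] = 12,  s[2] = 0,  s[3] = 12,  s[4] = 10,  s[5] = 4,  s[6] = 4,  s[7] = 12.
Since (s[6], s[7]) = (s[0], s[1]) = (4, 12) (two consecutive terms determine the rest), the sequence is periodic with period 6.
(2192 - 0) mod 6 = 2, so s[2192] = s[2] = 0.

0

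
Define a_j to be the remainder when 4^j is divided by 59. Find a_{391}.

Computing terms: a_1 = 4,  a_2 = 16,  a_3 = 5,  a_4 = 20,  a_5 = 21,  a_6 = 25,  a_7 = 41,  a_8 = 46,  a_9 = 7,  a_{10} = 28,  a_{11} = 53,  a_{12} = 35,  a_{13} = 22,  a_{14} = 29,  a_{15} = 57,  a_{16} = 51,  a_{17} = 27,  a_{18} = 49,  a_{19} = 19,  a_{20} = 17,  a_{21} = 9,  a_{22} = 36,  a_{23} = 26,  a_{24} = 45,  a_{25} = 3,  a_{26} = 12,  a_{27} = 48,  a_{28} = 15,  a_{29} = 1,  a_{30} = 4.
The sequence repeats with period 29.
So a_{391} = a_{1 + ((391-1) mod 29)} = a_{14} = 29.

29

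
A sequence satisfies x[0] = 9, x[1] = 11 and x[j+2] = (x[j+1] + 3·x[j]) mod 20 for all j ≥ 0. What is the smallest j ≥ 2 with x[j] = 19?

13

Listing terms: x[0] = 9, x[1] = 11, x[2] = 18, x[3] = 11, x[4] = 5, x[5] = 18, x[6] = 13, x[7] = 7, x[8] = 6, x[9] = 7, x[10] = 5, x[11] = 6, x[12] = 1, x[13] = 19, x[14] = 2, x[15] = 19, x[16] = 5, x[17] = 2, x[18] = 17, x[19] = 3, x[20] = 14, x[21] = 3, x[22] = 5, x[23] = 14, x[24] = 9, x[25] = 11.
The sequence repeats with period 24.
The value 19 first appears (with j ≥ 2) at x[13].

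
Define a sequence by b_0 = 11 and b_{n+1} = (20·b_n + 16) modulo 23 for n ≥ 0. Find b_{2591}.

Computing terms: b_0 = 11,  b_1 = 6,  b_2 = 21,  b_3 = 22,  b_4 = 19,  b_5 = 5,  b_6 = 1,  b_7 = 13,  b_8 = 0,  b_9 = 16,  b_{10} = 14,  b_{11} = 20,  b_{12} = 2,  b_{13} = 10,  b_{14} = 9,  b_{15} = 12,  b_{16} = 3,  b_{17} = 7,  b_{18} = 18,  b_{19} = 8,  b_{20} = 15,  b_{21} = 17,  b_{22} = 11.
The sequence repeats with period 22.
(2591 - 0) mod 22 = 17, so b_{2591} = b_{17} = 7.

7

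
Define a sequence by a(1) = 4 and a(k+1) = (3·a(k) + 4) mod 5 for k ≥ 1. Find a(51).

2

Computing terms: a(1) = 4,  a(2) = 1,  a(3) = 2,  a(4) = 0,  a(5) = 4.
The sequence repeats with period 4.
So a(51) = a(1 + ((51-1) mod 4)) = a(3) = 2.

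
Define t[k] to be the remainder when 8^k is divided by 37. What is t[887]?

Listing terms: t[1] = 8,  t[2] = 27,  t[3] = 31,  t[4] = 26,  t[5] = 23,  t[6] = 36,  t[7] = 29,  t[8] = 10,  t[9] = 6,  t[10] = 11,  t[11] = 14,  t[12] = 1,  t[13] = 8.
The sequence repeats with period 12.
So t[887] = t[1 + ((887-1) mod 12)] = t[11] = 14.

14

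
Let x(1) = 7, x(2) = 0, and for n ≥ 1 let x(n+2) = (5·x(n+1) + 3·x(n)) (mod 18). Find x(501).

x(1) = 7, x(2) = 0, x(3) = 3, x(4) = 15, x(5) = 12, x(6) = 15, x(7) = 3, x(8) = 6, x(9) = 3, x(10) = 15.
Since (x(9), x(10)) = (x(3), x(4)) = (3, 15) (two consecutive terms determine the rest), the sequence is eventually periodic: after a pre-period of length 2 it cycles with period 6.
For n ≥ 3, x(n) depends only on (n - 3) mod 6. (501 - 3) mod 6 = 0, so x(501) = x(3) = 3.

3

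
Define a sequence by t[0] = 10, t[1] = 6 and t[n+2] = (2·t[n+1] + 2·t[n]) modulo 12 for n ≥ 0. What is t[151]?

0

t[0] = 10,  t[1] = 6,  t[2] = 8,  t[3] = 4,  t[4] = 0,  t[5] = 8,  t[6] = 4.
Since (t[5], t[6]) = (t[2], t[3]) = (8, 4) (two consecutive terms determine the rest), the sequence is eventually periodic: after a pre-period of length 2 it cycles with period 3.
For n ≥ 2, t[n] depends only on (n - 2) mod 3. (151 - 2) mod 3 = 2, so t[151] = t[4] = 0.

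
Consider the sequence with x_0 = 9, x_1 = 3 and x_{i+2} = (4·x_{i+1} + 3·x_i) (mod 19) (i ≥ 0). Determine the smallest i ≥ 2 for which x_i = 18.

Computing terms: x_0 = 9, x_1 = 3, x_2 = 1, x_3 = 13, x_4 = 17, x_5 = 12, x_6 = 4, x_7 = 14, x_8 = 11, x_9 = 10, x_{10} = 16, x_{11} = 18, x_{12} = 6, x_{13} = 2, x_{14} = 7, x_{15} = 15, x_{16} = 5, x_{17} = 8, x_{18} = 9, x_{19} = 3.
The sequence repeats with period 18.
The value 18 first appears (with i ≥ 2) at x_{11}.

11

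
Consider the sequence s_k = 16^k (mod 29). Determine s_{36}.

We have s_1 = 16, s_2 = 24, s_3 = 7, s_4 = 25, s_5 = 23, s_6 = 20, s_7 = 1, s_8 = 16.
The sequence repeats with period 7.
So s_{36} = s_{1 + ((36-1) mod 7)} = s_1 = 16.

16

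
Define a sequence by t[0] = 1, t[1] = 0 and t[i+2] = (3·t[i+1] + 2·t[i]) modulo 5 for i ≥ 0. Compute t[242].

t[0] = 1,  t[1] = 0,  t[2] = 2,  t[3] = 1,  t[4] = 2,  t[5] = 3,  t[6] = 3,  t[7] = 0,  t[8] = 1,  t[9] = 3,  t[10] = 1,  t[11] = 4,  t[12] = 4,  t[13] = 0,  t[14] = 3,  t[15] = 4,  t[16] = 3,  t[17] = 2,  t[18] = 2,  t[19] = 0,  t[20] = 4,  t[21] = 2,  t[22] = 4,  t[23] = 1,  t[24] = 1,  t[25] = 0.
The sequence repeats with period 24.
So t[242] = t[0 + ((242-0) mod 24)] = t[2] = 2.

2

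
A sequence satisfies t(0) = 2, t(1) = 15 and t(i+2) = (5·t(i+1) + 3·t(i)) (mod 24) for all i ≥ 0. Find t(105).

t(0) = 2; t(1) = 15; t(2) = 9; t(3) = 18; t(4) = 21; t(5) = 15; t(6) = 18; t(7) = 15; t(8) = 9.
Since (t(7), t(8)) = (t(1), t(2)) = (15, 9) (two consecutive terms determine the rest), the sequence is eventually periodic: after a pre-period of length 1 it cycles with period 6.
For i ≥ 1, t(i) depends only on (i - 1) mod 6. (105 - 1) mod 6 = 2, so t(105) = t(3) = 18.

18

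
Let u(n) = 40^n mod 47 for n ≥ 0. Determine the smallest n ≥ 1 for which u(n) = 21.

16

We have u(0) = 1; u(1) = 40; u(2) = 2; u(3) = 33; u(4) = 4; u(5) = 19; u(6) = 8; u(7) = 38; u(8) = 16; u(9) = 29; u(10) = 32; u(11) = 11; u(12) = 17; u(13) = 22; u(14) = 34; u(15) = 44; u(16) = 21; u(17) = 41; u(18) = 42; u(19) = 35; u(20) = 37; u(21) = 23; u(22) = 27; u(23) = 46; u(24) = 7; u(25) = 45; u(26) = 14; u(27) = 43; u(28) = 28; u(29) = 39; u(30) = 9; u(31) = 31; u(32) = 18; u(33) = 15; u(34) = 36; u(35) = 30; u(36) = 25; u(37) = 13; u(38) = 3; u(39) = 26; u(40) = 6; u(41) = 5; u(42) = 12; u(43) = 10; u(44) = 24; u(45) = 20; u(46) = 1.
The sequence repeats with period 46.
The value 21 first appears (with n ≥ 1) at u(16).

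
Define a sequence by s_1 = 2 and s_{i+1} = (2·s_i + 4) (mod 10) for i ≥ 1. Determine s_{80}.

Computing terms: s_1 = 2; s_2 = 8; s_3 = 0; s_4 = 4; s_5 = 2.
Since s_5 = s_1 = 2, the sequence is periodic with period 4.
So s_{80} = s_{1 + ((80-1) mod 4)} = s_4 = 4.

4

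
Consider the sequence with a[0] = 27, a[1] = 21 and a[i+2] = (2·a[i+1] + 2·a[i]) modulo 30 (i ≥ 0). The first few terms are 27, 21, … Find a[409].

6

Computing terms: a[0] = 27; a[1] = 21; a[2] = 6; a[3] = 24; a[4] = 0; a[5] = 18; a[6] = 6; a[7] = 18; a[8] = 18; a[9] = 12; a[10] = 0; a[11] = 24; a[12] = 18; a[13] = 24; a[14] = 24; a[15] = 6; a[16] = 0; a[17] = 12; a[18] = 24; a[19] = 12; a[20] = 12; a[21] = 18; a[22] = 0; a[23] = 6; a[24] = 12; a[25] = 6; a[26] = 6; a[27] = 24.
Since (a[26], a[27]) = (a[2], a[3]) = (6, 24) (two consecutive terms determine the rest), the sequence is eventually periodic: after a pre-period of length 2 it cycles with period 24.
For i ≥ 2, a[i] depends only on (i - 2) mod 24. (409 - 2) mod 24 = 23, so a[409] = a[25] = 6.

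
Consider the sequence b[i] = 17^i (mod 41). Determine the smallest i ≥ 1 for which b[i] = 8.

6

b[0] = 1; b[1] = 17; b[2] = 2; b[3] = 34; b[4] = 4; b[5] = 27; b[6] = 8; b[7] = 13; b[8] = 16; b[9] = 26; b[10] = 32; b[11] = 11; b[12] = 23; b[13] = 22; b[14] = 5; b[15] = 3; b[16] = 10; b[17] = 6; b[18] = 20; b[19] = 12; b[20] = 40; b[21] = 24; b[22] = 39; b[23] = 7; b[24] = 37; b[25] = 14; b[26] = 33; b[27] = 28; b[28] = 25; b[29] = 15; b[30] = 9; b[31] = 30; b[32] = 18; b[33] = 19; b[34] = 36; b[35] = 38; b[36] = 31; b[37] = 35; b[38] = 21; b[39] = 29; b[40] = 1.
The sequence repeats with period 40.
The value 8 first appears (with i ≥ 1) at b[6].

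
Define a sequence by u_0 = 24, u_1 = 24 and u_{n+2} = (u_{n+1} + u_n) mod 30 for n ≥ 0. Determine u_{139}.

Listing terms: u_0 = 24,  u_1 = 24,  u_2 = 18,  u_3 = 12,  u_4 = 0,  u_5 = 12,  u_6 = 12,  u_7 = 24,  u_8 = 6,  u_9 = 0,  u_{10} = 6,  u_{11} = 6,  u_{12} = 12,  u_{13} = 18,  u_{14} = 0,  u_{15} = 18,  u_{16} = 18,  u_{17} = 6,  u_{18} = 24,  u_{19} = 0,  u_{20} = 24,  u_{21} = 24.
The sequence repeats with period 20.
So u_{139} = u_{0 + ((139-0) mod 20)} = u_{19} = 0.

0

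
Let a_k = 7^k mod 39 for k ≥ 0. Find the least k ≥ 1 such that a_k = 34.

We have a_0 = 1,  a_1 = 7,  a_2 = 10,  a_3 = 31,  a_4 = 22,  a_5 = 37,  a_6 = 25,  a_7 = 19,  a_8 = 16,  a_9 = 34,  a_{10} = 4,  a_{11} = 28,  a_{12} = 1.
The sequence repeats with period 12.
The value 34 first appears (with k ≥ 1) at a_9.

9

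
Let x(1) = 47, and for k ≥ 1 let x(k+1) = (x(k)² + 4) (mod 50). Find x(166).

Computing terms: x(1) = 47,  x(2) = 13,  x(3) = 23,  x(4) = 33,  x(5) = 43,  x(6) = 3,  x(7) = 13.
Since x(7) = x(2) = 13, the sequence is eventually periodic: after a pre-period of length 1 it cycles with period 5.
For k ≥ 2, x(k) depends only on (k - 2) mod 5. (166 - 2) mod 5 = 4, so x(166) = x(6) = 3.

3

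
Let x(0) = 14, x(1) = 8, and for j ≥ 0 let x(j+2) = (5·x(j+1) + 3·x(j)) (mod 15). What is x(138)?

7

Computing terms: x(0) = 14; x(1) = 8; x(2) = 7; x(3) = 14; x(4) = 1; x(5) = 2; x(6) = 13; x(7) = 11; x(8) = 4; x(9) = 8; x(10) = 7.
Since (x(9), x(10)) = (x(1), x(2)) = (8, 7) (two consecutive terms determine the rest), the sequence is eventually periodic: after a pre-period of length 1 it cycles with period 8.
For j ≥ 1, x(j) depends only on (j - 1) mod 8. (138 - 1) mod 8 = 1, so x(138) = x(2) = 7.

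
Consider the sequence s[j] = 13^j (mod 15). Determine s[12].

1

s[0] = 1; s[1] = 13; s[2] = 4; s[3] = 7; s[4] = 1.
Since s[4] = s[0] = 1, the sequence is periodic with period 4.
So s[12] = s[0 + ((12-0) mod 4)] = s[0] = 1.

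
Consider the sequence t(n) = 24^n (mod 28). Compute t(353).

We have t(1) = 24; t(2) = 16; t(3) = 20; t(4) = 4; t(5) = 12; t(6) = 8; t(7) = 24.
Since t(7) = t(1) = 24, the sequence is periodic with period 6.
So t(353) = t(1 + ((353-1) mod 6)) = t(5) = 12.

12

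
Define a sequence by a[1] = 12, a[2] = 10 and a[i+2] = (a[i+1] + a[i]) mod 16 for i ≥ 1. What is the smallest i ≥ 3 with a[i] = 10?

14

Listing terms: a[1] = 12, a[2] = 10, a[3] = 6, a[4] = 0, a[5] = 6, a[6] = 6, a[7] = 12, a[8] = 2, a[9] = 14, a[10] = 0, a[11] = 14, a[12] = 14, a[13] = 12, a[14] = 10.
The sequence repeats with period 12.
The value 10 next appears (with i ≥ 3) at a[14].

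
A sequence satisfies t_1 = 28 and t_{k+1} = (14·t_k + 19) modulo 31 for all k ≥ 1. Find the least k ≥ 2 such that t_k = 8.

Listing terms: t_1 = 28; t_2 = 8; t_3 = 7; t_4 = 24; t_5 = 14; t_6 = 29; t_7 = 22; t_8 = 17; t_9 = 9; t_{10} = 21; t_{11} = 3; t_{12} = 30; t_{13} = 5; t_{14} = 27; t_{15} = 25; t_{16} = 28.
The sequence repeats with period 15.
The value 8 first appears (with k ≥ 2) at t_2.

2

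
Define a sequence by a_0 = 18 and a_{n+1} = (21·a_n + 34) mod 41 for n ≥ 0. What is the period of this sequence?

20

We have a_0 = 18; a_1 = 2; a_2 = 35; a_3 = 31; a_4 = 29; a_5 = 28; a_6 = 7; a_7 = 17; a_8 = 22; a_9 = 4; a_{10} = 36; a_{11} = 11; a_{12} = 19; a_{13} = 23; a_{14} = 25; a_{15} = 26; a_{16} = 6; a_{17} = 37; a_{18} = 32; a_{19} = 9; a_{20} = 18.
Since a_{20} = a_0 = 18, the sequence is periodic with period 20.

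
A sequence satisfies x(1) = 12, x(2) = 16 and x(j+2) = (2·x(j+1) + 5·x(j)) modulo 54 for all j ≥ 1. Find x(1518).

We have x(1) = 12; x(2) = 16; x(3) = 38; x(4) = 48; x(5) = 16; x(6) = 2; x(7) = 30; x(8) = 16; x(9) = 20; x(10) = 12; x(11) = 16.
The sequence repeats with period 9.
(1518 - 1) mod 9 = 5, so x(1518) = x(6) = 2.

2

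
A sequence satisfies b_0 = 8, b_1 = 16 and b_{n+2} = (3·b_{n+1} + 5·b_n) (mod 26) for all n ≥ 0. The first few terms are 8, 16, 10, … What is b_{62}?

We have b_0 = 8, b_1 = 16, b_2 = 10, b_3 = 6, b_4 = 16, b_5 = 0, b_6 = 2, b_7 = 6, b_8 = 2, b_9 = 10, b_{10} = 14, b_{11} = 14, b_{12} = 8, b_{13} = 16.
Since (b_{12}, b_{13}) = (b_0, b_1) = (8, 16) (two consecutive terms determine the rest), the sequence is periodic with period 12.
(62 - 0) mod 12 = 2, so b_{62} = b_2 = 10.

10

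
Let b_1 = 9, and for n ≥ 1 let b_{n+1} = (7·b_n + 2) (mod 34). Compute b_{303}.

29

We have b_1 = 9, b_2 = 31, b_3 = 15, b_4 = 5, b_5 = 3, b_6 = 23, b_7 = 27, b_8 = 21, b_9 = 13, b_{10} = 25, b_{11} = 7, b_{12} = 17, b_{13} = 19, b_{14} = 33, b_{15} = 29, b_{16} = 1, b_{17} = 9.
Since b_{17} = b_1 = 9, the sequence is periodic with period 16.
(303 - 1) mod 16 = 14, so b_{303} = b_{15} = 29.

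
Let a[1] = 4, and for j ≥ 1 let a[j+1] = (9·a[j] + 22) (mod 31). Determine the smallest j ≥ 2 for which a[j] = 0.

Listing terms: a[1] = 4; a[2] = 27; a[3] = 17; a[4] = 20; a[5] = 16; a[6] = 11; a[7] = 28; a[8] = 26; a[9] = 8; a[10] = 1; a[11] = 0; a[12] = 22; a[13] = 3; a[14] = 18; a[15] = 29; a[16] = 4.
Since a[16] = a[1] = 4, the sequence is periodic with period 15.
The value 0 first appears (with j ≥ 2) at a[11].

11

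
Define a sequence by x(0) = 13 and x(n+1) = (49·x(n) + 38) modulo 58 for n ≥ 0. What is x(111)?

We have x(0) = 13,  x(1) = 37,  x(2) = 53,  x(3) = 25,  x(4) = 45,  x(5) = 39,  x(6) = 35,  x(7) = 13.
Since x(7) = x(0) = 13, the sequence is periodic with period 7.
(111 - 0) mod 7 = 6, so x(111) = x(6) = 35.

35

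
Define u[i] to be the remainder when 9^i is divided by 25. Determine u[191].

9

Computing terms: u[1] = 9, u[2] = 6, u[3] = 4, u[4] = 11, u[5] = 24, u[6] = 16, u[7] = 19, u[8] = 21, u[9] = 14, u[10] = 1, u[11] = 9.
Since u[11] = u[1] = 9, the sequence is periodic with period 10.
(191 - 1) mod 10 = 0, so u[191] = u[1] = 9.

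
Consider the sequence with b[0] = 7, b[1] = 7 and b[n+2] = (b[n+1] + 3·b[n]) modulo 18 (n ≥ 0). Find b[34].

7

b[0] = 7,  b[1] = 7,  b[2] = 10,  b[3] = 13,  b[4] = 7,  b[5] = 10.
Since (b[4], b[5]) = (b[1], b[2]) = (7, 10) (two consecutive terms determine the rest), the sequence is eventually periodic: after a pre-period of length 1 it cycles with period 3.
For n ≥ 1, b[n] depends only on (n - 1) mod 3. (34 - 1) mod 3 = 0, so b[34] = b[1] = 7.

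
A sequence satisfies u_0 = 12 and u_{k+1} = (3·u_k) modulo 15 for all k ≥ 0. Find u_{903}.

9

u_0 = 12,  u_1 = 6,  u_2 = 3,  u_3 = 9,  u_4 = 12.
Since u_4 = u_0 = 12, the sequence is periodic with period 4.
(903 - 0) mod 4 = 3, so u_{903} = u_3 = 9.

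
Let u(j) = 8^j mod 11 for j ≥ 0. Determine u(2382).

Listing terms: u(0) = 1; u(1) = 8; u(2) = 9; u(3) = 6; u(4) = 4; u(5) = 10; u(6) = 3; u(7) = 2; u(8) = 5; u(9) = 7; u(10) = 1.
Since u(10) = u(0) = 1, the sequence is periodic with period 10.
So u(2382) = u(0 + ((2382-0) mod 10)) = u(2) = 9.

9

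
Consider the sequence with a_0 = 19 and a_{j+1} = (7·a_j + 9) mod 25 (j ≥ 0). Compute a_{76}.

19

Computing terms: a_0 = 19,  a_1 = 17,  a_2 = 3,  a_3 = 5,  a_4 = 19.
Since a_4 = a_0 = 19, the sequence is periodic with period 4.
So a_{76} = a_{0 + ((76-0) mod 4)} = a_0 = 19.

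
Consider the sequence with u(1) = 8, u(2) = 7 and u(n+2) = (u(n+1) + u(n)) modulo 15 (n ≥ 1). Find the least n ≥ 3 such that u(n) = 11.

9

Listing terms: u(1) = 8, u(2) = 7, u(3) = 0, u(4) = 7, u(5) = 7, u(6) = 14, u(7) = 6, u(8) = 5, u(9) = 11, u(10) = 1, u(11) = 12, u(12) = 13, u(13) = 10, u(14) = 8, u(15) = 3, u(16) = 11, u(17) = 14, u(18) = 10, u(19) = 9, u(20) = 4, u(21) = 13, u(22) = 2, u(23) = 0, u(24) = 2, u(25) = 2, u(26) = 4, u(27) = 6, u(28) = 10, u(29) = 1, u(30) = 11, u(31) = 12, u(32) = 8, u(33) = 5, u(34) = 13, u(35) = 3, u(36) = 1, u(37) = 4, u(38) = 5, u(39) = 9, u(40) = 14, u(41) = 8, u(42) = 7.
Since (u(41), u(42)) = (u(1), u(2)) = (8, 7) (two consecutive terms determine the rest), the sequence is periodic with period 40.
The value 11 first appears (with n ≥ 3) at u(9).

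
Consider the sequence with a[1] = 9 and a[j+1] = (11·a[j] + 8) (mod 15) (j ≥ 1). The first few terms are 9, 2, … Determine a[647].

12

We have a[1] = 9; a[2] = 2; a[3] = 0; a[4] = 8; a[5] = 6; a[6] = 14; a[7] = 12; a[8] = 5; a[9] = 3; a[10] = 11; a[11] = 9.
The sequence repeats with period 10.
(647 - 1) mod 10 = 6, so a[647] = a[7] = 12.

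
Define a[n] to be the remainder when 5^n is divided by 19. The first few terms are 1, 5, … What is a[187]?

16

We have a[0] = 1; a[1] = 5; a[2] = 6; a[3] = 11; a[4] = 17; a[5] = 9; a[6] = 7; a[7] = 16; a[8] = 4; a[9] = 1.
Since a[9] = a[0] = 1, the sequence is periodic with period 9.
So a[187] = a[0 + ((187-0) mod 9)] = a[7] = 16.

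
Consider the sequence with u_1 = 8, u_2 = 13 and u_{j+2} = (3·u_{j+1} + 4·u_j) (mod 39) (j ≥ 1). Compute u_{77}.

We have u_1 = 8; u_2 = 13; u_3 = 32; u_4 = 31; u_5 = 26; u_6 = 7; u_7 = 8; u_8 = 13.
Since (u_7, u_8) = (u_1, u_2) = (8, 13) (two consecutive terms determine the rest), the sequence is periodic with period 6.
(77 - 1) mod 6 = 4, so u_{77} = u_5 = 26.

26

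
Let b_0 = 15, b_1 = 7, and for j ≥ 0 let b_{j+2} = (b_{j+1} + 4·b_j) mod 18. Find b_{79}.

1

b_0 = 15,  b_1 = 7,  b_2 = 13,  b_3 = 5,  b_4 = 3,  b_5 = 5,  b_6 = 17,  b_7 = 1,  b_8 = 15,  b_9 = 1,  b_{10} = 7,  b_{11} = 11,  b_{12} = 3,  b_{13} = 11,  b_{14} = 5,  b_{15} = 13,  b_{16} = 15,  b_{17} = 13,  b_{18} = 1,  b_{19} = 17,  b_{20} = 3,  b_{21} = 17,  b_{22} = 11,  b_{23} = 7,  b_{24} = 15,  b_{25} = 7.
Since (b_{24}, b_{25}) = (b_0, b_1) = (15, 7) (two consecutive terms determine the rest), the sequence is periodic with period 24.
So b_{79} = b_{0 + ((79-0) mod 24)} = b_7 = 1.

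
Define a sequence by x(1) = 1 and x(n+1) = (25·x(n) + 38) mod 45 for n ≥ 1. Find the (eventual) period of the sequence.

9

Listing terms: x(1) = 1; x(2) = 18; x(3) = 38; x(4) = 43; x(5) = 33; x(6) = 8; x(7) = 13; x(8) = 3; x(9) = 23; x(10) = 28; x(11) = 18.
Since x(11) = x(2) = 18, the sequence is eventually periodic: after a pre-period of length 1 it cycles with period 9.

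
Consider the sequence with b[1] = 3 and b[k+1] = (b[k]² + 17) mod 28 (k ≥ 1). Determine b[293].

We have b[1] = 3,  b[2] = 26,  b[3] = 21,  b[4] = 10,  b[5] = 5,  b[6] = 14,  b[7] = 17,  b[8] = 26.
Since b[8] = b[2] = 26, the sequence is eventually periodic: after a pre-period of length 1 it cycles with period 6.
For k ≥ 2, b[k] depends only on (k - 2) mod 6. (293 - 2) mod 6 = 3, so b[293] = b[5] = 5.

5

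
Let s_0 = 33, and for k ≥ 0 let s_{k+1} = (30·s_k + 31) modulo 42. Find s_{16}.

13

Computing terms: s_0 = 33; s_1 = 13; s_2 = 1; s_3 = 19; s_4 = 13.
Since s_4 = s_1 = 13, the sequence is eventually periodic: after a pre-period of length 1 it cycles with period 3.
For k ≥ 1, s_k depends only on (k - 1) mod 3. (16 - 1) mod 3 = 0, so s_{16} = s_1 = 13.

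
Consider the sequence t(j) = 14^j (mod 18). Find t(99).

8

Computing terms: t(0) = 1; t(1) = 14; t(2) = 16; t(3) = 8; t(4) = 4; t(5) = 2; t(6) = 10; t(7) = 14.
Since t(7) = t(1) = 14, the sequence is eventually periodic: after a pre-period of length 1 it cycles with period 6.
For j ≥ 1, t(j) depends only on (j - 1) mod 6. (99 - 1) mod 6 = 2, so t(99) = t(3) = 8.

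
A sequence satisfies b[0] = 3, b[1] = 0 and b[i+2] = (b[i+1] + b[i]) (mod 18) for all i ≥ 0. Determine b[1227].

3

Computing terms: b[0] = 3; b[1] = 0; b[2] = 3; b[3] = 3; b[4] = 6; b[5] = 9; b[6] = 15; b[7] = 6; b[8] = 3; b[9] = 9; b[10] = 12; b[11] = 3; b[12] = 15; b[13] = 0; b[14] = 15; b[15] = 15; b[16] = 12; b[17] = 9; b[18] = 3; b[19] = 12; b[20] = 15; b[21] = 9; b[22] = 6; b[23] = 15; b[24] = 3; b[25] = 0.
The sequence repeats with period 24.
So b[1227] = b[0 + ((1227-0) mod 24)] = b[3] = 3.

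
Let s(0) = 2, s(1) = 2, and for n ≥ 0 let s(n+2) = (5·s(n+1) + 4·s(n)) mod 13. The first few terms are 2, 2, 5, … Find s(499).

Computing terms: s(0) = 2; s(1) = 2; s(2) = 5; s(3) = 7; s(4) = 3; s(5) = 4; s(6) = 6; s(7) = 7; s(8) = 7; s(9) = 11; s(10) = 5; s(11) = 4; s(12) = 1; s(13) = 8; s(14) = 5; s(15) = 5; s(16) = 6; s(17) = 11; s(18) = 1; s(19) = 10; s(20) = 2; s(21) = 11; s(22) = 11; s(23) = 8; s(24) = 6; s(25) = 10; s(26) = 9; s(27) = 7; s(28) = 6; s(29) = 6; s(30) = 2; s(31) = 8; s(32) = 9; s(33) = 12; s(34) = 5; s(35) = 8; s(36) = 8; s(37) = 7; s(38) = 2; s(39) = 12; s(40) = 3; s(41) = 11; s(42) = 2; s(43) = 2.
The sequence repeats with period 42.
(499 - 0) mod 42 = 37, so s(499) = s(37) = 7.

7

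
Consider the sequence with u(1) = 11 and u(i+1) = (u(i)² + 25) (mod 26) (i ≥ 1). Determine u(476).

16

u(1) = 11; u(2) = 16; u(3) = 21; u(4) = 24; u(5) = 3; u(6) = 8; u(7) = 11.
Since u(7) = u(1) = 11, the sequence is periodic with period 6.
So u(476) = u(1 + ((476-1) mod 6)) = u(2) = 16.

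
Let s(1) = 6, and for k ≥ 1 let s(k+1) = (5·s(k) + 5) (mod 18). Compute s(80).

We have s(1) = 6; s(2) = 17; s(3) = 0; s(4) = 5; s(5) = 12; s(6) = 11; s(7) = 6.
Since s(7) = s(1) = 6, the sequence is periodic with period 6.
(80 - 1) mod 6 = 1, so s(80) = s(2) = 17.

17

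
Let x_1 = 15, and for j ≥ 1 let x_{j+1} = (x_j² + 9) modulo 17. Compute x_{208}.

5

Computing terms: x_1 = 15,  x_2 = 13,  x_3 = 8,  x_4 = 5,  x_5 = 0,  x_6 = 9,  x_7 = 5.
Since x_7 = x_4 = 5, the sequence is eventually periodic: after a pre-period of length 3 it cycles with period 3.
For j ≥ 4, x_j depends only on (j - 4) mod 3. (208 - 4) mod 3 = 0, so x_{208} = x_4 = 5.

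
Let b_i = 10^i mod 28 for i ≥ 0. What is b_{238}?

4

Computing terms: b_0 = 1,  b_1 = 10,  b_2 = 16,  b_3 = 20,  b_4 = 4,  b_5 = 12,  b_6 = 8,  b_7 = 24,  b_8 = 16.
Since b_8 = b_2 = 16, the sequence is eventually periodic: after a pre-period of length 2 it cycles with period 6.
For i ≥ 2, b_i depends only on (i - 2) mod 6. (238 - 2) mod 6 = 2, so b_{238} = b_4 = 4.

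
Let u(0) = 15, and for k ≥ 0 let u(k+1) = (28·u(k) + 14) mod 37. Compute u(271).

27

We have u(0) = 15, u(1) = 27, u(2) = 30, u(3) = 3, u(4) = 24, u(5) = 20, u(6) = 19, u(7) = 28, u(8) = 21, u(9) = 10, u(10) = 35, u(11) = 32, u(12) = 22, u(13) = 1, u(14) = 5, u(15) = 6, u(16) = 34, u(17) = 4, u(18) = 15.
The sequence repeats with period 18.
(271 - 0) mod 18 = 1, so u(271) = u(1) = 27.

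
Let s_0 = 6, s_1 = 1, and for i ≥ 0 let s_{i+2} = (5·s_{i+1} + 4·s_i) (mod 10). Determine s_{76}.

Computing terms: s_0 = 6; s_1 = 1; s_2 = 9; s_3 = 9; s_4 = 1; s_5 = 1; s_6 = 9.
Since (s_5, s_6) = (s_1, s_2) = (1, 9) (two consecutive terms determine the rest), the sequence is eventually periodic: after a pre-period of length 1 it cycles with period 4.
For i ≥ 1, s_i depends only on (i - 1) mod 4. (76 - 1) mod 4 = 3, so s_{76} = s_4 = 1.

1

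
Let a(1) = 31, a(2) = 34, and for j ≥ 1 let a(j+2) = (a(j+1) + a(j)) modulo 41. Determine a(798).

16

Listing terms: a(1) = 31, a(2) = 34, a(3) = 24, a(4) = 17, a(5) = 0, a(6) = 17, a(7) = 17, a(8) = 34, a(9) = 10, a(10) = 3, a(11) = 13, a(12) = 16, a(13) = 29, a(14) = 4, a(15) = 33, a(16) = 37, a(17) = 29, a(18) = 25, a(19) = 13, a(20) = 38, a(21) = 10, a(22) = 7, a(23) = 17, a(24) = 24, a(25) = 0, a(26) = 24, a(27) = 24, a(28) = 7, a(29) = 31, a(30) = 38, a(31) = 28, a(32) = 25, a(33) = 12, a(34) = 37, a(35) = 8, a(36) = 4, a(37) = 12, a(38) = 16, a(39) = 28, a(40) = 3, a(41) = 31, a(42) = 34.
The sequence repeats with period 40.
(798 - 1) mod 40 = 37, so a(798) = a(38) = 16.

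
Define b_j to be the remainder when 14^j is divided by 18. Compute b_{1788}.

Listing terms: b_0 = 1,  b_1 = 14,  b_2 = 16,  b_3 = 8,  b_4 = 4,  b_5 = 2,  b_6 = 10,  b_7 = 14.
Since b_7 = b_1 = 14, the sequence is eventually periodic: after a pre-period of length 1 it cycles with period 6.
For j ≥ 1, b_j depends only on (j - 1) mod 6. (1788 - 1) mod 6 = 5, so b_{1788} = b_6 = 10.

10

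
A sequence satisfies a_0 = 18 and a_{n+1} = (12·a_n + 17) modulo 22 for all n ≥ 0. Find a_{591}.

We have a_0 = 18, a_1 = 13, a_2 = 19, a_3 = 3, a_4 = 9, a_5 = 15, a_6 = 21, a_7 = 5, a_8 = 11, a_9 = 17, a_{10} = 1, a_{11} = 7, a_{12} = 13.
Since a_{12} = a_1 = 13, the sequence is eventually periodic: after a pre-period of length 1 it cycles with period 11.
For n ≥ 1, a_n depends only on (n - 1) mod 11. (591 - 1) mod 11 = 7, so a_{591} = a_8 = 11.

11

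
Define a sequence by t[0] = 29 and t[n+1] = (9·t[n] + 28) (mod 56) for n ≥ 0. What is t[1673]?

t[0] = 29; t[1] = 9; t[2] = 53; t[3] = 1; t[4] = 37; t[5] = 25; t[6] = 29.
The sequence repeats with period 6.
So t[1673] = t[0 + ((1673-0) mod 6)] = t[5] = 25.

25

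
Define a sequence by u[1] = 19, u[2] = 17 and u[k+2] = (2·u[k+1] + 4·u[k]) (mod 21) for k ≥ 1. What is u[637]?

17

Computing terms: u[1] = 19,  u[2] = 17,  u[3] = 5,  u[4] = 15,  u[5] = 8,  u[6] = 13,  u[7] = 16,  u[8] = 0,  u[9] = 1,  u[10] = 2,  u[11] = 8,  u[12] = 3,  u[13] = 17,  u[14] = 4,  u[15] = 13,  u[16] = 0,  u[17] = 10,  u[18] = 20,  u[19] = 17,  u[20] = 9,  u[21] = 2,  u[22] = 19,  u[23] = 4,  u[24] = 0,  u[25] = 16,  u[26] = 11,  u[27] = 2,  u[28] = 6,  u[29] = 20,  u[30] = 1,  u[31] = 19,  u[32] = 0,  u[33] = 13,  u[34] = 5,  u[35] = 20,  u[36] = 18,  u[37] = 11,  u[38] = 10,  u[39] = 1,  u[40] = 0,  u[41] = 4,  u[42] = 8,  u[43] = 11,  u[44] = 12,  u[45] = 5,  u[46] = 16,  u[47] = 10,  u[48] = 0,  u[49] = 19,  u[50] = 17.
Since (u[49], u[50]) = (u[1], u[2]) = (19, 17) (two consecutive terms determine the rest), the sequence is periodic with period 48.
So u[637] = u[1 + ((637-1) mod 48)] = u[13] = 17.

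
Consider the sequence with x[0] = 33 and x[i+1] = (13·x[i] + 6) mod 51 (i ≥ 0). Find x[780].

33

Listing terms: x[0] = 33; x[1] = 27; x[2] = 0; x[3] = 6; x[4] = 33.
Since x[4] = x[0] = 33, the sequence is periodic with period 4.
(780 - 0) mod 4 = 0, so x[780] = x[0] = 33.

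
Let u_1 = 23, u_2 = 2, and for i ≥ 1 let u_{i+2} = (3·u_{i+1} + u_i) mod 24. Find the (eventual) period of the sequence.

12

We have u_1 = 23; u_2 = 2; u_3 = 5; u_4 = 17; u_5 = 8; u_6 = 17; u_7 = 11; u_8 = 2; u_9 = 17; u_{10} = 5; u_{11} = 8; u_{12} = 5; u_{13} = 23; u_{14} = 2.
Since (u_{13}, u_{14}) = (u_1, u_2) = (23, 2) (two consecutive terms determine the rest), the sequence is periodic with period 12.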